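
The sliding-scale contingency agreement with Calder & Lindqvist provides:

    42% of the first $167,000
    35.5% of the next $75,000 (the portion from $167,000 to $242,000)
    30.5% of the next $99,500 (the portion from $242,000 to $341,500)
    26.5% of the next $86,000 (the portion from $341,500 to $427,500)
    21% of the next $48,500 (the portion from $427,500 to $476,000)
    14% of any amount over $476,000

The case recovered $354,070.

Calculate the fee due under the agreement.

$130,443.55

First $167,000 at 42% = $70,140.00
Next $75,000 at 35.5% = $26,625.00
Next $99,500 at 30.5% = $30,347.50
Remaining $12,570 at 26.5% = $3,331.05
Fee: $70,140.00 + $26,625.00 + $30,347.50 + $3,331.05 = $130,443.55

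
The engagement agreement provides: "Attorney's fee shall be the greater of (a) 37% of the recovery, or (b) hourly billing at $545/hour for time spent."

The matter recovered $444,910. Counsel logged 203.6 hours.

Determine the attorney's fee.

(a) 37% of $444,910 = $164,616.70
(b) 203.6 × $545 = $110,962.00
The greater is (a): $164,616.70.

$164,616.70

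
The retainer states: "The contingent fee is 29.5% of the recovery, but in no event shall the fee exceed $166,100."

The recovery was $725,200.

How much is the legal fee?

29.5% of $725,200 = $213,934.00
That exceeds the $166,100 cap, so the fee is capped at $166,100.

$166,100.00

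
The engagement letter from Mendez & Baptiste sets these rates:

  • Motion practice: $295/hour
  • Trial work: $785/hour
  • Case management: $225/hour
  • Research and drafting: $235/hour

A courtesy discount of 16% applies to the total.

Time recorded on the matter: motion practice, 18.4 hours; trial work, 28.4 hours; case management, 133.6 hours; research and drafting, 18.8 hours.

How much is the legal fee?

$52,248.00

Motion practice: 18.4 × $295 = $5,428.00
Trial work: 28.4 × $785 = $22,294.00
Case management: 133.6 × $225 = $30,060.00
Research and drafting: 18.8 × $235 = $4,418.00
Subtotal: $62,200.00
Less 16% discount: −$9,952.00
Total: $62,200.00 − $9,952.00 = $52,248.00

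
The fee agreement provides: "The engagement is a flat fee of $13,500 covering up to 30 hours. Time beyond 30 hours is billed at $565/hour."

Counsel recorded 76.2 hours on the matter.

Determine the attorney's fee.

$39,603.00

Flat fee: $13,500.00
Excess hours: 76.2 − 30 = 46.2
Overrun: 46.2 × $565 = $26,103.00
Total: $13,500.00 + $26,103.00 = $39,603.00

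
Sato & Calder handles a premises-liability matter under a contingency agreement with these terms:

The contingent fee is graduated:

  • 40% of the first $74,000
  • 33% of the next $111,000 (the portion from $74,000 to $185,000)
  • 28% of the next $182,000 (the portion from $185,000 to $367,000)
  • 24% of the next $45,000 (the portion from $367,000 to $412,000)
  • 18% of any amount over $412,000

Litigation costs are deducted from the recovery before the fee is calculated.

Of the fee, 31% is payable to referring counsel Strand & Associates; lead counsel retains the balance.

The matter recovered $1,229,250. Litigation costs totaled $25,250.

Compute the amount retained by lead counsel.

$186,679.50

Fee base (net of costs): $1,229,250 − $25,250 = $1,204,000
First $74,000 at 40% = $29,600.00
Next $111,000 at 33% = $36,630.00
Next $182,000 at 28% = $50,960.00
Next $45,000 at 24% = $10,800.00
Remaining $792,000 at 18% = $142,560.00
Fee: $29,600.00 + $36,630.00 + $50,960.00 + $10,800.00 + $142,560.00 = $270,550.00
Referral share: 31% of $270,550.00 = $83,870.50; lead counsel retains $270,550.00 − $83,870.50 = $186,679.50.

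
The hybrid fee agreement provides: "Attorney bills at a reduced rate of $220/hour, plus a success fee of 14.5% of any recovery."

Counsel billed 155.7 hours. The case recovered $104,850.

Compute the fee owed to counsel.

Hourly: 155.7 × $220 = $34,254.00
Success fee: 14.5% of $104,850 = $15,203.25
Total: $34,254.00 + $15,203.25 = $49,457.25

$49,457.25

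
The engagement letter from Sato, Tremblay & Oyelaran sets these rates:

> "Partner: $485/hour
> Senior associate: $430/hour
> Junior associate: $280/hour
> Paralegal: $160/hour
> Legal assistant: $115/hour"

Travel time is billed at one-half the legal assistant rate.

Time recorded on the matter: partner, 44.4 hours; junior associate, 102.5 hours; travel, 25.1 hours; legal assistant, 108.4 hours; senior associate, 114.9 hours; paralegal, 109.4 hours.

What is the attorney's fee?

Partner: 44.4 × $485 = $21,534.00
Senior associate: 114.9 × $430 = $49,407.00
Junior associate: 102.5 × $280 = $28,700.00
Paralegal: 109.4 × $160 = $17,504.00
Legal assistant: 108.4 × $115 = $12,466.00
Subtotal: $21,534.00 + $49,407.00 + $28,700.00 + $17,504.00 + $12,466.00 = $129,611.00
Travel: 25.1 × ($115 ÷ 2) = 25.1 × $57.50 = $1,443.25
Total: $129,611.00 + $1,443.25 = $131,054.25

$131,054.25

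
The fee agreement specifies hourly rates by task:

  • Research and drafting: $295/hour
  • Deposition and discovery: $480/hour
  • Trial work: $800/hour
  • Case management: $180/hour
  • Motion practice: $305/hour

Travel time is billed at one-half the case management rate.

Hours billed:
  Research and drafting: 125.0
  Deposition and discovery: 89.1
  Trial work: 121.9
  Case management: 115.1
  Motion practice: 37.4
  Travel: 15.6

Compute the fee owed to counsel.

$210,692.00

Research and drafting: 125.0 × $295 = $36,875.00
Deposition and discovery: 89.1 × $480 = $42,768.00
Trial work: 121.9 × $800 = $97,520.00
Case management: 115.1 × $180 = $20,718.00
Motion practice: 37.4 × $305 = $11,407.00
Subtotal: $36,875.00 + $42,768.00 + $97,520.00 + $20,718.00 + $11,407.00 = $209,288.00
Travel: 15.6 × ($180 ÷ 2) = 15.6 × $90.00 = $1,404.00
Total: $209,288.00 + $1,404.00 = $210,692.00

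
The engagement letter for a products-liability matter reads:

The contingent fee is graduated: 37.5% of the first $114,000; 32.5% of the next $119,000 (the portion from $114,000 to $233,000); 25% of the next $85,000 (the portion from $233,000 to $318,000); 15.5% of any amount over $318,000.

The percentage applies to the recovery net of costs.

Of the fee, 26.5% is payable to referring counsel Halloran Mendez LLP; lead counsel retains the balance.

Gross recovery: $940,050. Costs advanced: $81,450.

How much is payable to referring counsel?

$49,414.02

Fee base (net of costs): $940,050 − $81,450 = $858,600
First $114,000 at 37.5% = $42,750.00
Next $119,000 at 32.5% = $38,675.00
Next $85,000 at 25% = $21,250.00
Remaining $540,600 at 15.5% = $83,793.00
Fee: $42,750.00 + $38,675.00 + $21,250.00 + $83,793.00 = $186,468.00
Referral share: 26.5% of $186,468.00 = $49,414.02; lead counsel retains $186,468.00 − $49,414.02 = $137,053.98.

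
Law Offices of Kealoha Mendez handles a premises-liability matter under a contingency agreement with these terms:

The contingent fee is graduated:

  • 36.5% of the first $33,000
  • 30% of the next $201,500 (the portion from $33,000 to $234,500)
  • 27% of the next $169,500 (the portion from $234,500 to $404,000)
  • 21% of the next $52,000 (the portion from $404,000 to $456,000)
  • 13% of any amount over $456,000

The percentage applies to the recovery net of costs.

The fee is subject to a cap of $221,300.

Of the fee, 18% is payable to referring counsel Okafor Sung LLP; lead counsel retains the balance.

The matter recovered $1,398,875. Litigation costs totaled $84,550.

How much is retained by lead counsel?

Fee base (net of costs): $1,398,875 − $84,550 = $1,314,325
First $33,000 at 36.5% = $12,045.00
Next $201,500 at 30% = $60,450.00
Next $169,500 at 27% = $45,765.00
Next $52,000 at 21% = $10,920.00
Remaining $858,325 at 13% = $111,582.25
Fee: $12,045.00 + $60,450.00 + $45,765.00 + $10,920.00 + $111,582.25 = $240,762.25
$240,762.25 exceeds the $221,300 cap, so the fee is capped at $221,300.00.
Referral share: 18% of $221,300.00 = $39,834.00; lead counsel retains $221,300.00 − $39,834.00 = $181,466.00.

$181,466.00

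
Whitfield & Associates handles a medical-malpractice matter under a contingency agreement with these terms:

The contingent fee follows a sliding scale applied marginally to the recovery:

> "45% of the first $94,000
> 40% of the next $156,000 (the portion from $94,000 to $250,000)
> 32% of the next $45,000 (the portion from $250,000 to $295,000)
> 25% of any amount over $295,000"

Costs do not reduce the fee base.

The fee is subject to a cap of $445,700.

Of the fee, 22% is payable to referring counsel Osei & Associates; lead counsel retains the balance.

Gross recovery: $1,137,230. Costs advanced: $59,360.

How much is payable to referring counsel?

$72,524.65

Fee base is the gross recovery, $1,137,230; costs are reimbursed separately.
First $94,000 at 45% = $42,300.00
Next $156,000 at 40% = $62,400.00
Next $45,000 at 32% = $14,400.00
Remaining $842,230 at 25% = $210,557.50
Fee: $42,300.00 + $62,400.00 + $14,400.00 + $210,557.50 = $329,657.50
$329,657.50 is under the $445,700 cap.
Referral share: 22% of $329,657.50 = $72,524.65; lead counsel retains $329,657.50 − $72,524.65 = $257,132.85.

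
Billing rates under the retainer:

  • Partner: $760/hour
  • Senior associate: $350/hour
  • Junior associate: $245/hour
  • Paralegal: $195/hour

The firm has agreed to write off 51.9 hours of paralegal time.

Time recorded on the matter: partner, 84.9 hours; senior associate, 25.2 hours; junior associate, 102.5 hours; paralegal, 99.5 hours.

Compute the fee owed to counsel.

$107,738.50

Partner: 84.9 × $760 = $64,524.00
Senior associate: 25.2 × $350 = $8,820.00
Junior associate: 102.5 × $245 = $25,112.50
Paralegal: 99.5 × $195 = $19,402.50
Subtotal: $117,859.00
Write-off: 51.9 × $195 = $10,120.50
Total: $117,859.00 − $10,120.50 = $107,738.50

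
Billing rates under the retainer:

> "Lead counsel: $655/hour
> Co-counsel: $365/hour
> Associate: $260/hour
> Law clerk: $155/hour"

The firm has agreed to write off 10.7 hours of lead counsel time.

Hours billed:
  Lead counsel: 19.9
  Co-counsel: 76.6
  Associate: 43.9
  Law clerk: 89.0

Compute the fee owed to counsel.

Lead counsel: 19.9 × $655 = $13,034.50
Co-counsel: 76.6 × $365 = $27,959.00
Associate: 43.9 × $260 = $11,414.00
Law clerk: 89.0 × $155 = $13,795.00
Subtotal: $66,202.50
Write-off: 10.7 × $655 = $7,008.50
Total: $66,202.50 − $7,008.50 = $59,194.00

$59,194.00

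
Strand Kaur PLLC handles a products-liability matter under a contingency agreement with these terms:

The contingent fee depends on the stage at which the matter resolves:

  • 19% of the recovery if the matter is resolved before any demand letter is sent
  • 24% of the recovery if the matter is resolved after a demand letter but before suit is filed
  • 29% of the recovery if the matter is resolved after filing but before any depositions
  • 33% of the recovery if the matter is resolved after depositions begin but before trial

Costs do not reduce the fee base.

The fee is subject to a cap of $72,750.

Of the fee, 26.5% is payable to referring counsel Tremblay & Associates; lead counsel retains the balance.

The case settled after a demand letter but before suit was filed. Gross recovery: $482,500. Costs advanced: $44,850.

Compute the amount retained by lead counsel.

Fee base is the gross recovery, $482,500; costs are reimbursed separately.
The matter settled after a demand letter but before suit was filed, so the 24% rate applies.
$482,500 × 24% = $115,800.00
$115,800.00 exceeds the $72,750 cap, so the fee is capped at $72,750.00.
Referral share: 26.5% of $72,750.00 = $19,278.75; lead counsel retains $72,750.00 − $19,278.75 = $53,471.25.

$53,471.25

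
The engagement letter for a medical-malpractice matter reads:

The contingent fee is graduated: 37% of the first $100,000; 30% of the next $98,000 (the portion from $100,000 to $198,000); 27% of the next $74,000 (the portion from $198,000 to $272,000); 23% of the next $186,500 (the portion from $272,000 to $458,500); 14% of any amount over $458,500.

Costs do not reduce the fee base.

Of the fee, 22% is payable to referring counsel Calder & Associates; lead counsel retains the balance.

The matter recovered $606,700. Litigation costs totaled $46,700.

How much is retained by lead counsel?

$117,017.94

Fee base is the gross recovery, $606,700; costs are reimbursed separately.
First $100,000 at 37% = $37,000.00
Next $98,000 at 30% = $29,400.00
Next $74,000 at 27% = $19,980.00
Next $186,500 at 23% = $42,895.00
Remaining $148,200 at 14% = $20,748.00
Fee: $37,000.00 + $29,400.00 + $19,980.00 + $42,895.00 + $20,748.00 = $150,023.00
Referral share: 22% of $150,023.00 = $33,005.06; lead counsel retains $150,023.00 − $33,005.06 = $117,017.94.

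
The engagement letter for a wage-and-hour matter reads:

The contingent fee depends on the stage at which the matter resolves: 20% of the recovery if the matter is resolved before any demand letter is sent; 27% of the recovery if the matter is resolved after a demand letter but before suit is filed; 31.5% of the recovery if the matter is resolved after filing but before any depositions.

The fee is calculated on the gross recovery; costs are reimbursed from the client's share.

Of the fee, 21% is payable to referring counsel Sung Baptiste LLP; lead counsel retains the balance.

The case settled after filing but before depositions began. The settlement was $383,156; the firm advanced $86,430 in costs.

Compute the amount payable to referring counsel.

$25,345.77

Fee base is the gross recovery, $383,156; costs are reimbursed separately.
The matter settled after filing but before depositions began, so the 31.5% rate applies.
$383,156 × 31.5% = $120,694.14
Referral share: 21% of $120,694.14 = $25,345.77; lead counsel retains $120,694.14 − $25,345.77 = $95,348.37.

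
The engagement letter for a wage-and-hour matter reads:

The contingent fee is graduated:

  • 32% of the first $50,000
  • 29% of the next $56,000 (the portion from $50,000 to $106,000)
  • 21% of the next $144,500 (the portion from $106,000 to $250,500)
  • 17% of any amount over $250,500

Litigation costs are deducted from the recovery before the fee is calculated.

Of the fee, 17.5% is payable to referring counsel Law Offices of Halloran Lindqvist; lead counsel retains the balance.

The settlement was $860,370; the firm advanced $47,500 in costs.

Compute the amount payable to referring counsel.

Fee base (net of costs): $860,370 − $47,500 = $812,870
First $50,000 at 32% = $16,000.00
Next $56,000 at 29% = $16,240.00
Next $144,500 at 21% = $30,345.00
Remaining $562,370 at 17% = $95,602.90
Fee: $16,000.00 + $16,240.00 + $30,345.00 + $95,602.90 = $158,187.90
Referral share: 17.5% of $158,187.90 = $27,682.88; lead counsel retains $158,187.90 − $27,682.88 = $130,505.02.

$27,682.88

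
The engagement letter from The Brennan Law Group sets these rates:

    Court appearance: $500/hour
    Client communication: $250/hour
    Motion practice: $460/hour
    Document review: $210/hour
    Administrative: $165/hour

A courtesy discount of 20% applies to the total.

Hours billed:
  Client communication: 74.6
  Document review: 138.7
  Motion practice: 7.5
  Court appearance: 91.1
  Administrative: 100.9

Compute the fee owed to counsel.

$90,740.40

Court appearance: 91.1 × $500 = $45,550.00
Client communication: 74.6 × $250 = $18,650.00
Motion practice: 7.5 × $460 = $3,450.00
Document review: 138.7 × $210 = $29,127.00
Administrative: 100.9 × $165 = $16,648.50
Subtotal: $113,425.50
Less 20% discount: −$22,685.10
Total: $113,425.50 − $22,685.10 = $90,740.40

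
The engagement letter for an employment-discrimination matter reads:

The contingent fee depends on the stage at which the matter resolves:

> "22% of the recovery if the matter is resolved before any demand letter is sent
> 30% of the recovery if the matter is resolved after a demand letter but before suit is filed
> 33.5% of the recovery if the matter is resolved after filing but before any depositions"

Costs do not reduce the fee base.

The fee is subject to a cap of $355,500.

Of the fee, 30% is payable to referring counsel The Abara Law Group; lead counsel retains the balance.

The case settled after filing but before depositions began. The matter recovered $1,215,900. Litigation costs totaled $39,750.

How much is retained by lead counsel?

$248,850.00

Fee base is the gross recovery, $1,215,900; costs are reimbursed separately.
The matter settled after filing but before depositions began, so the 33.5% rate applies.
$1,215,900 × 33.5% = $407,326.50
$407,326.50 exceeds the $355,500 cap, so the fee is capped at $355,500.00.
Referral share: 30% of $355,500.00 = $106,650.00; lead counsel retains $355,500.00 − $106,650.00 = $248,850.00.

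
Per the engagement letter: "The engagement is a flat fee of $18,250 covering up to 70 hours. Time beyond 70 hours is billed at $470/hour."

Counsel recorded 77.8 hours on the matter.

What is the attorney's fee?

Flat fee: $18,250.00
Excess hours: 77.8 − 70 = 7.8
Overrun: 7.8 × $470 = $3,666.00
Total: $18,250.00 + $3,666.00 = $21,916.00

$21,916.00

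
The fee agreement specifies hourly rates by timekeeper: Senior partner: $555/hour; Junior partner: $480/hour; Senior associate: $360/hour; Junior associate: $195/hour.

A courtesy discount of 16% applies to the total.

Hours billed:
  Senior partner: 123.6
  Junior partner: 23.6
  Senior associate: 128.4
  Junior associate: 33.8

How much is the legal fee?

$111,502.44

Senior partner: 123.6 × $555 = $68,598.00
Junior partner: 23.6 × $480 = $11,328.00
Senior associate: 128.4 × $360 = $46,224.00
Junior associate: 33.8 × $195 = $6,591.00
Subtotal: $132,741.00
Less 16% discount: −$21,238.56
Total: $132,741.00 − $21,238.56 = $111,502.44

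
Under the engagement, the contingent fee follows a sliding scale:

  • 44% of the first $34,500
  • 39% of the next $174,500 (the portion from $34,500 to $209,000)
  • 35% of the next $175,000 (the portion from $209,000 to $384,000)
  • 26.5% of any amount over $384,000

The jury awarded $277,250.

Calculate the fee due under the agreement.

$107,122.50

First $34,500 at 44% = $15,180.00
Next $174,500 at 39% = $68,055.00
Remaining $68,250 at 35% = $23,887.50
Fee: $15,180.00 + $68,055.00 + $23,887.50 = $107,122.50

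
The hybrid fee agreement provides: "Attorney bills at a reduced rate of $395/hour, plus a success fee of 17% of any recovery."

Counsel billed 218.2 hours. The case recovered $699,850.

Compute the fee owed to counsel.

Hourly: 218.2 × $395 = $86,189.00
Success fee: 17% of $699,850 = $118,974.50
Total: $86,189.00 + $118,974.50 = $205,163.50

$205,163.50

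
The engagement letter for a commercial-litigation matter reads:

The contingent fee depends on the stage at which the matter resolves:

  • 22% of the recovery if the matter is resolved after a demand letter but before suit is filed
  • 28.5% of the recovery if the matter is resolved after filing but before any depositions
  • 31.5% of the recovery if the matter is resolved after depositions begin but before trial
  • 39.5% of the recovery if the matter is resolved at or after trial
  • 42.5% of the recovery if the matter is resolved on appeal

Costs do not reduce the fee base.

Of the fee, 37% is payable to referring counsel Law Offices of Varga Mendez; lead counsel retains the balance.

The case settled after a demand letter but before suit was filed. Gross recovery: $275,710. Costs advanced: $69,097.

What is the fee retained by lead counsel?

Fee base is the gross recovery, $275,710; costs are reimbursed separately.
The matter settled after a demand letter but before suit was filed, so the 22% rate applies.
$275,710 × 22% = $60,656.20
Referral share: 37% of $60,656.20 = $22,442.79; lead counsel retains $60,656.20 − $22,442.79 = $38,213.41.

$38,213.41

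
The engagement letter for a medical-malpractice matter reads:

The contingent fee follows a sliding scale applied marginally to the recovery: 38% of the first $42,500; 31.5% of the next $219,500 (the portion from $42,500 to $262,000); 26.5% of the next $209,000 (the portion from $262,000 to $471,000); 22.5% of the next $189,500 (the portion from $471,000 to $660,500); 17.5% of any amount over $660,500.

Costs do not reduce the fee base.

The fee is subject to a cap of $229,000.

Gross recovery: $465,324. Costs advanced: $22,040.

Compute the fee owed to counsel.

$139,173.36

Fee base is the gross recovery, $465,324; costs are reimbursed separately.
First $42,500 at 38% = $16,150.00
Next $219,500 at 31.5% = $69,142.50
Remaining $203,324 at 26.5% = $53,880.86
Fee: $16,150.00 + $69,142.50 + $53,880.86 = $139,173.36
$139,173.36 is under the $229,000 cap.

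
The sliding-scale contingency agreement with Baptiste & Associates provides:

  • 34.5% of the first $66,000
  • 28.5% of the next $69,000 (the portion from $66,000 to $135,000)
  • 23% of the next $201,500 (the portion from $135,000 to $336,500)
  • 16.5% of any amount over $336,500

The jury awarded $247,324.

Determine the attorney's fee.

First $66,000 at 34.5% = $22,770.00
Next $69,000 at 28.5% = $19,665.00
Remaining $112,324 at 23% = $25,834.52
Fee: $22,770.00 + $19,665.00 + $25,834.52 = $68,269.52

$68,269.52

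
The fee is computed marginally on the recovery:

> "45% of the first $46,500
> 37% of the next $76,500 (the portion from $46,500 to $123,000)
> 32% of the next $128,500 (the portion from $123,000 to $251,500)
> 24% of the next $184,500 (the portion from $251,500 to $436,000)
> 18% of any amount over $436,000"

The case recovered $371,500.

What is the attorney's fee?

First $46,500 at 45% = $20,925.00
Next $76,500 at 37% = $28,305.00
Next $128,500 at 32% = $41,120.00
Remaining $120,000 at 24% = $28,800.00
Fee: $20,925.00 + $28,305.00 + $41,120.00 + $28,800.00 = $119,150.00

$119,150.00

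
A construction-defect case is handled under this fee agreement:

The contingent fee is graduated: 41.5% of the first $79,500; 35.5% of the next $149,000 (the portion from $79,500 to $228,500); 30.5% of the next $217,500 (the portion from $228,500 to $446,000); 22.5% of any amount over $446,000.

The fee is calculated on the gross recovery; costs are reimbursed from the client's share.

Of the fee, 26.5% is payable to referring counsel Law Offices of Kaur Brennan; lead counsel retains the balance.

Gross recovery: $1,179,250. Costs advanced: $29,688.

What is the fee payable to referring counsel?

$84,059.66

Fee base is the gross recovery, $1,179,250; costs are reimbursed separately.
First $79,500 at 41.5% = $32,992.50
Next $149,000 at 35.5% = $52,895.00
Next $217,500 at 30.5% = $66,337.50
Remaining $733,250 at 22.5% = $164,981.25
Fee: $32,992.50 + $52,895.00 + $66,337.50 + $164,981.25 = $317,206.25
Referral share: 26.5% of $317,206.25 = $84,059.66; lead counsel retains $317,206.25 − $84,059.66 = $233,146.59.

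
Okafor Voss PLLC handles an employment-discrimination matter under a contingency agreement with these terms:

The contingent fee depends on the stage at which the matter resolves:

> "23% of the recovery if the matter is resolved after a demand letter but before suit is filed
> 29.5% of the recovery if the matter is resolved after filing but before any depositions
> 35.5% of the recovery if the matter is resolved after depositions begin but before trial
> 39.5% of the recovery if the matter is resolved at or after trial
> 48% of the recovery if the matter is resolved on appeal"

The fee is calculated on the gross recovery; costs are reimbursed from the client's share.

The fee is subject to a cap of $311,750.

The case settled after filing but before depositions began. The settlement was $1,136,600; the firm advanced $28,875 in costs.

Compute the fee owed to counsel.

$311,750.00

Fee base is the gross recovery, $1,136,600; costs are reimbursed separately.
The matter settled after filing but before depositions began, so the 29.5% rate applies.
$1,136,600 × 29.5% = $335,297.00
$335,297.00 exceeds the $311,750 cap, so the fee is capped at $311,750.00.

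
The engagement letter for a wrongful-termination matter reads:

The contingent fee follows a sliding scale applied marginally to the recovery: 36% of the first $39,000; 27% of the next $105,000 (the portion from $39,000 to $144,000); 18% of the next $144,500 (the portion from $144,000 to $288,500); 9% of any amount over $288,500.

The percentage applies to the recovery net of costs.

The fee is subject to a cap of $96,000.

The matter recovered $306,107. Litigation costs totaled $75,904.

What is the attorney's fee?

Fee base (net of costs): $306,107 − $75,904 = $230,203
First $39,000 at 36% = $14,040.00
Next $105,000 at 27% = $28,350.00
Remaining $86,203 at 18% = $15,516.54
Fee: $14,040.00 + $28,350.00 + $15,516.54 = $57,906.54
$57,906.54 is under the $96,000 cap.

$57,906.54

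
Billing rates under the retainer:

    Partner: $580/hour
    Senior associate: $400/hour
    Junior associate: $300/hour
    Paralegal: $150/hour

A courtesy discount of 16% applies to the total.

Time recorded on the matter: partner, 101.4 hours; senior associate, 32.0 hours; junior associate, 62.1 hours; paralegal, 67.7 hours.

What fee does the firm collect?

Partner: 101.4 × $580 = $58,812.00
Senior associate: 32.0 × $400 = $12,800.00
Junior associate: 62.1 × $300 = $18,630.00
Paralegal: 67.7 × $150 = $10,155.00
Subtotal: $100,397.00
Less 16% discount: −$16,063.52
Total: $100,397.00 − $16,063.52 = $84,333.48

$84,333.48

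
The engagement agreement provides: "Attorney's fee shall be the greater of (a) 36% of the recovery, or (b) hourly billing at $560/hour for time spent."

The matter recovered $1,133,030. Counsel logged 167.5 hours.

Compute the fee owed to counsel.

$407,890.80

(a) 36% of $1,133,030 = $407,890.80
(b) 167.5 × $560 = $93,800.00
The greater is (a): $407,890.80.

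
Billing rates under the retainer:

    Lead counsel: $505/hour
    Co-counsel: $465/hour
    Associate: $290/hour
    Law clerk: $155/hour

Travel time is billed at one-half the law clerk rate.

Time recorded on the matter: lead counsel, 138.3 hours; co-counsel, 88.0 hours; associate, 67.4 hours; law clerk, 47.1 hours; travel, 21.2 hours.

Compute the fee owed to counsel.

$139,251.00

Lead counsel: 138.3 × $505 = $69,841.50
Co-counsel: 88.0 × $465 = $40,920.00
Associate: 67.4 × $290 = $19,546.00
Law clerk: 47.1 × $155 = $7,300.50
Subtotal: $69,841.50 + $40,920.00 + $19,546.00 + $7,300.50 = $137,608.00
Travel: 21.2 × ($155 ÷ 2) = 21.2 × $77.50 = $1,643.00
Total: $137,608.00 + $1,643.00 = $139,251.00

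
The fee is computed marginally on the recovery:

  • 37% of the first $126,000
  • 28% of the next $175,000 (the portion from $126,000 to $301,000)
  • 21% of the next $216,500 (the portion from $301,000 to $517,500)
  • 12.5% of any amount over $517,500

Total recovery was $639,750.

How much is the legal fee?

$156,366.25

First $126,000 at 37% = $46,620.00
Next $175,000 at 28% = $49,000.00
Next $216,500 at 21% = $45,465.00
Remaining $122,250 at 12.5% = $15,281.25
Fee: $46,620.00 + $49,000.00 + $45,465.00 + $15,281.25 = $156,366.25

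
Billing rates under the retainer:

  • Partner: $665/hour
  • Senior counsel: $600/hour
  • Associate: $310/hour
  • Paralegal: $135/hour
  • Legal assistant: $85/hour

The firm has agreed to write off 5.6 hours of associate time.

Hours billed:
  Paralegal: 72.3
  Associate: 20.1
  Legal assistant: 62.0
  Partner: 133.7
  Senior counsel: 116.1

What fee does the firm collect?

$178,096.00

Partner: 133.7 × $665 = $88,910.50
Senior counsel: 116.1 × $600 = $69,660.00
Associate: 20.1 × $310 = $6,231.00
Paralegal: 72.3 × $135 = $9,760.50
Legal assistant: 62.0 × $85 = $5,270.00
Subtotal: $179,832.00
Write-off: 5.6 × $310 = $1,736.00
Total: $179,832.00 − $1,736.00 = $178,096.00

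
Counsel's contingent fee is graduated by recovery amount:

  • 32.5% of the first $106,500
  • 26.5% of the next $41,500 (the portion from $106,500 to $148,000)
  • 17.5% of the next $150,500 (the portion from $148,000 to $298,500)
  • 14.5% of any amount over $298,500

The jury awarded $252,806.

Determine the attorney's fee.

$63,951.05

First $106,500 at 32.5% = $34,612.50
Next $41,500 at 26.5% = $10,997.50
Remaining $104,806 at 17.5% = $18,341.05
Fee: $34,612.50 + $10,997.50 + $18,341.05 = $63,951.05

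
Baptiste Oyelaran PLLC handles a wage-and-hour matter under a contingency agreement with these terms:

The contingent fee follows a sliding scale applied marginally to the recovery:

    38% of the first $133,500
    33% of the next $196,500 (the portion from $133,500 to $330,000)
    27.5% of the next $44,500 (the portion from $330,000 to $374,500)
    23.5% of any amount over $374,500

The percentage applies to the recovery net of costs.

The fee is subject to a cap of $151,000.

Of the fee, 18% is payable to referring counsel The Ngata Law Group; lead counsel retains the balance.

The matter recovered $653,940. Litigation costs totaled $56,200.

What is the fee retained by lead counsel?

Fee base (net of costs): $653,940 − $56,200 = $597,740
First $133,500 at 38% = $50,730.00
Next $196,500 at 33% = $64,845.00
Next $44,500 at 27.5% = $12,237.50
Remaining $223,240 at 23.5% = $52,461.40
Fee: $50,730.00 + $64,845.00 + $12,237.50 + $52,461.40 = $180,273.90
$180,273.90 exceeds the $151,000 cap, so the fee is capped at $151,000.00.
Referral share: 18% of $151,000.00 = $27,180.00; lead counsel retains $151,000.00 − $27,180.00 = $123,820.00.

$123,820.00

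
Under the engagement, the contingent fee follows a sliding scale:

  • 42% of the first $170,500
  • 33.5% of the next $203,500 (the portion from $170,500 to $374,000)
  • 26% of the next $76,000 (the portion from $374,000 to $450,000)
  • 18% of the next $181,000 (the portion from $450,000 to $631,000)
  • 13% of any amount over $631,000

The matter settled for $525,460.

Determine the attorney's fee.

$173,125.30

First $170,500 at 42% = $71,610.00
Next $203,500 at 33.5% = $68,172.50
Next $76,000 at 26% = $19,760.00
Remaining $75,460 at 18% = $13,582.80
Fee: $71,610.00 + $68,172.50 + $19,760.00 + $13,582.80 = $173,125.30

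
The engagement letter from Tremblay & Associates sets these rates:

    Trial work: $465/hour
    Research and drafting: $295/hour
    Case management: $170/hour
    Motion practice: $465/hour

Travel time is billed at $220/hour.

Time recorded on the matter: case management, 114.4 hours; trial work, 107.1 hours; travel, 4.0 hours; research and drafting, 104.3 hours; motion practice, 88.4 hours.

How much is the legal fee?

$142,004.00

Trial work: 107.1 × $465 = $49,801.50
Research and drafting: 104.3 × $295 = $30,768.50
Case management: 114.4 × $170 = $19,448.00
Motion practice: 88.4 × $465 = $41,106.00
Subtotal: $49,801.50 + $30,768.50 + $19,448.00 + $41,106.00 = $141,124.00
Travel: 4.0 × $220 = $880.00
Total: $141,124.00 + $880.00 = $142,004.00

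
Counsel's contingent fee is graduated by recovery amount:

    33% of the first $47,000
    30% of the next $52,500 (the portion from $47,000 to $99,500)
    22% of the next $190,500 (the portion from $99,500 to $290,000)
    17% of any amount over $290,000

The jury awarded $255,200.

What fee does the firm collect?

First $47,000 at 33% = $15,510.00
Next $52,500 at 30% = $15,750.00
Remaining $155,700 at 22% = $34,254.00
Fee: $15,510.00 + $15,750.00 + $34,254.00 = $65,514.00

$65,514.00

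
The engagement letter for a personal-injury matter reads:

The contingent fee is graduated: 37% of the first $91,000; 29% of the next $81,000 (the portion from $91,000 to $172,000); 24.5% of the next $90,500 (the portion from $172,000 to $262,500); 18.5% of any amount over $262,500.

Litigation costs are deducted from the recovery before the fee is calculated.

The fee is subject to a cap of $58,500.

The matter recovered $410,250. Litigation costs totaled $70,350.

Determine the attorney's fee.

$58,500.00

Fee base (net of costs): $410,250 − $70,350 = $339,900
First $91,000 at 37% = $33,670.00
Next $81,000 at 29% = $23,490.00
Next $90,500 at 24.5% = $22,172.50
Remaining $77,400 at 18.5% = $14,319.00
Fee: $33,670.00 + $23,490.00 + $22,172.50 + $14,319.00 = $93,651.50
$93,651.50 exceeds the $58,500 cap, so the fee is capped at $58,500.00.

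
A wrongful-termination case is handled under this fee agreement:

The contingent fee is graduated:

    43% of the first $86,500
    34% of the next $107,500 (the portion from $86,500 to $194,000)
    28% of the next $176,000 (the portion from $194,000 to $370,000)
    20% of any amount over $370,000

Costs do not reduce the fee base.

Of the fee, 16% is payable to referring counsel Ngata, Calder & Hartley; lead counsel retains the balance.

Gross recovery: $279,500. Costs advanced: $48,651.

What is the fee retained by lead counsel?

Fee base is the gross recovery, $279,500; costs are reimbursed separately.
First $86,500 at 43% = $37,195.00
Next $107,500 at 34% = $36,550.00
Remaining $85,500 at 28% = $23,940.00
Fee: $37,195.00 + $36,550.00 + $23,940.00 = $97,685.00
Referral share: 16% of $97,685.00 = $15,629.60; lead counsel retains $97,685.00 − $15,629.60 = $82,055.40.

$82,055.40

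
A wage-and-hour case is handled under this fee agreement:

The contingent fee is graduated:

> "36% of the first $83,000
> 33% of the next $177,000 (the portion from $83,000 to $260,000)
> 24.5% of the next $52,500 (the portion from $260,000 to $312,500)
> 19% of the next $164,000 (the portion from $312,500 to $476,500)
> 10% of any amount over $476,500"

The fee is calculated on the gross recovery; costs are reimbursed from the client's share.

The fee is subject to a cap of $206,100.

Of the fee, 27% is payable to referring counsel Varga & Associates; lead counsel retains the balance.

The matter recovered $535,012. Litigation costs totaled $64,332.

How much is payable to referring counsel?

$37,304.20

Fee base is the gross recovery, $535,012; costs are reimbursed separately.
First $83,000 at 36% = $29,880.00
Next $177,000 at 33% = $58,410.00
Next $52,500 at 24.5% = $12,862.50
Next $164,000 at 19% = $31,160.00
Remaining $58,512 at 10% = $5,851.20
Fee: $29,880.00 + $58,410.00 + $12,862.50 + $31,160.00 + $5,851.20 = $138,163.70
$138,163.70 is under the $206,100 cap.
Referral share: 27% of $138,163.70 = $37,304.20; lead counsel retains $138,163.70 − $37,304.20 = $100,859.50.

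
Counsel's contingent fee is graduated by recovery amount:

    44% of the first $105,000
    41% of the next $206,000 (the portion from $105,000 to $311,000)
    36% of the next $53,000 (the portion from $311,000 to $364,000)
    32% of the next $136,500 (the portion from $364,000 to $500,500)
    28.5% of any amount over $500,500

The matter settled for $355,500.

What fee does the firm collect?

First $105,000 at 44% = $46,200.00
Next $206,000 at 41% = $84,460.00
Remaining $44,500 at 36% = $16,020.00
Fee: $46,200.00 + $84,460.00 + $16,020.00 = $146,680.00

$146,680.00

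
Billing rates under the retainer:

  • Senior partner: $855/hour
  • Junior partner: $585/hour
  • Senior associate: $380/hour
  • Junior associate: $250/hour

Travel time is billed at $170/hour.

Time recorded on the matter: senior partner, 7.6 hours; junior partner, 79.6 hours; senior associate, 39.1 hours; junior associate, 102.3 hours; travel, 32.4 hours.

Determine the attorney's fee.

$99,005.00

Senior partner: 7.6 × $855 = $6,498.00
Junior partner: 79.6 × $585 = $46,566.00
Senior associate: 39.1 × $380 = $14,858.00
Junior associate: 102.3 × $250 = $25,575.00
Subtotal: $6,498.00 + $46,566.00 + $14,858.00 + $25,575.00 = $93,497.00
Travel: 32.4 × $170 = $5,508.00
Total: $93,497.00 + $5,508.00 = $99,005.00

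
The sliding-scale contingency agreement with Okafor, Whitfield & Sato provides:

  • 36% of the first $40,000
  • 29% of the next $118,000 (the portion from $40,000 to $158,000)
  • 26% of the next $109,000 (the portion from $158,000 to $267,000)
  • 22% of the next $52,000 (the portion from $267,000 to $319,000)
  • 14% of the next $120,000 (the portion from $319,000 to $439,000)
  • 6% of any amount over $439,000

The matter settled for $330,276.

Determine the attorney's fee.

$89,978.64

First $40,000 at 36% = $14,400.00
Next $118,000 at 29% = $34,220.00
Next $109,000 at 26% = $28,340.00
Next $52,000 at 22% = $11,440.00
Remaining $11,276 at 14% = $1,578.64
Fee: $14,400.00 + $34,220.00 + $28,340.00 + $11,440.00 + $1,578.64 = $89,978.64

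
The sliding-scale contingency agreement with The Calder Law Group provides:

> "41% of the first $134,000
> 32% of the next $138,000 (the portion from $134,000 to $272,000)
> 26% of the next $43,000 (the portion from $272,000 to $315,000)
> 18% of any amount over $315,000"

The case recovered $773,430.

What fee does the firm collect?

$192,797.40

First $134,000 at 41% = $54,940.00
Next $138,000 at 32% = $44,160.00
Next $43,000 at 26% = $11,180.00
Remaining $458,430 at 18% = $82,517.40
Fee: $54,940.00 + $44,160.00 + $11,180.00 + $82,517.40 = $192,797.40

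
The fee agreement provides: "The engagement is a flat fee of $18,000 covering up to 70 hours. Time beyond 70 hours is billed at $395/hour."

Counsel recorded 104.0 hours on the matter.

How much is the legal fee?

$31,430.00

Flat fee: $18,000.00
Excess hours: 104.0 − 70 = 34.0
Overrun: 34.0 × $395 = $13,430.00
Total: $18,000.00 + $13,430.00 = $31,430.00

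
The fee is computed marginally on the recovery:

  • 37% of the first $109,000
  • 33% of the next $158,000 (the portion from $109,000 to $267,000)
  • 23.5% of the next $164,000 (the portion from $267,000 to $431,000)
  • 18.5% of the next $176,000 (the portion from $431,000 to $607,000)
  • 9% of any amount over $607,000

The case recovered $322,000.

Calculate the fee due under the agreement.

First $109,000 at 37% = $40,330.00
Next $158,000 at 33% = $52,140.00
Remaining $55,000 at 23.5% = $12,925.00
Fee: $40,330.00 + $52,140.00 + $12,925.00 = $105,395.00

$105,395.00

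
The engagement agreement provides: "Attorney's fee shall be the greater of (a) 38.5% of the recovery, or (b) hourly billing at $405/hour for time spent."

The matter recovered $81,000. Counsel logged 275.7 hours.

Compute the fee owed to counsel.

(a) 38.5% of $81,000 = $31,185.00
(b) 275.7 × $405 = $111,658.50
The greater is (b): $111,658.50.

$111,658.50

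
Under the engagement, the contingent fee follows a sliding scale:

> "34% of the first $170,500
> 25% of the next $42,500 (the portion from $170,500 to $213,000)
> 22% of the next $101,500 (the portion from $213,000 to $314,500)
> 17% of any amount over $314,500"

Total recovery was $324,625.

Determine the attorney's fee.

First $170,500 at 34% = $57,970.00
Next $42,500 at 25% = $10,625.00
Next $101,500 at 22% = $22,330.00
Remaining $10,125 at 17% = $1,721.25
Fee: $57,970.00 + $10,625.00 + $22,330.00 + $1,721.25 = $92,646.25

$92,646.25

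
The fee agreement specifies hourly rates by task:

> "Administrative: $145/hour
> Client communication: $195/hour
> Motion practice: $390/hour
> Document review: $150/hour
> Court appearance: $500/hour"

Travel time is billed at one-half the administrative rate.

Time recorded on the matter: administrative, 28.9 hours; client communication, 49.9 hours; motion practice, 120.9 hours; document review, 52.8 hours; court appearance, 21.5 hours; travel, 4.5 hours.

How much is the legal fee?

Administrative: 28.9 × $145 = $4,190.50
Client communication: 49.9 × $195 = $9,730.50
Motion practice: 120.9 × $390 = $47,151.00
Document review: 52.8 × $150 = $7,920.00
Court appearance: 21.5 × $500 = $10,750.00
Subtotal: $4,190.50 + $9,730.50 + $47,151.00 + $7,920.00 + $10,750.00 = $79,742.00
Travel: 4.5 × ($145 ÷ 2) = 4.5 × $72.50 = $326.25
Total: $79,742.00 + $326.25 = $80,068.25

$80,068.25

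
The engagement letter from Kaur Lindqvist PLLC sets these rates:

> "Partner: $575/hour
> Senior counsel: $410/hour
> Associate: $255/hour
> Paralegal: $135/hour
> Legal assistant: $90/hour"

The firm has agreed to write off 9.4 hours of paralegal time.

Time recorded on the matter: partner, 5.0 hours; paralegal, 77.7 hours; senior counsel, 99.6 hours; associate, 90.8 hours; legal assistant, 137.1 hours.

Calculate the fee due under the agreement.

Partner: 5.0 × $575 = $2,875.00
Senior counsel: 99.6 × $410 = $40,836.00
Associate: 90.8 × $255 = $23,154.00
Paralegal: 77.7 × $135 = $10,489.50
Legal assistant: 137.1 × $90 = $12,339.00
Subtotal: $89,693.50
Write-off: 9.4 × $135 = $1,269.00
Total: $89,693.50 − $1,269.00 = $88,424.50

$88,424.50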